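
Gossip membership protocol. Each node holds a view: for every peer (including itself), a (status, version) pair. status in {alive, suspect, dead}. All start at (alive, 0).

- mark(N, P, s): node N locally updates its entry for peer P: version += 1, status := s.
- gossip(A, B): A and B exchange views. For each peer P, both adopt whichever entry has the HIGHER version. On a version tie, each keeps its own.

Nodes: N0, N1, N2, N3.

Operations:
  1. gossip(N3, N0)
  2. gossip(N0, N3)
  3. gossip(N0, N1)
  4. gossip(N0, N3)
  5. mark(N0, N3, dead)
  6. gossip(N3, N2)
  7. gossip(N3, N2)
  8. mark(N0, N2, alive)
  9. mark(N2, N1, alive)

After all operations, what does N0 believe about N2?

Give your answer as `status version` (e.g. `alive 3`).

Op 1: gossip N3<->N0 -> N3.N0=(alive,v0) N3.N1=(alive,v0) N3.N2=(alive,v0) N3.N3=(alive,v0) | N0.N0=(alive,v0) N0.N1=(alive,v0) N0.N2=(alive,v0) N0.N3=(alive,v0)
Op 2: gossip N0<->N3 -> N0.N0=(alive,v0) N0.N1=(alive,v0) N0.N2=(alive,v0) N0.N3=(alive,v0) | N3.N0=(alive,v0) N3.N1=(alive,v0) N3.N2=(alive,v0) N3.N3=(alive,v0)
Op 3: gossip N0<->N1 -> N0.N0=(alive,v0) N0.N1=(alive,v0) N0.N2=(alive,v0) N0.N3=(alive,v0) | N1.N0=(alive,v0) N1.N1=(alive,v0) N1.N2=(alive,v0) N1.N3=(alive,v0)
Op 4: gossip N0<->N3 -> N0.N0=(alive,v0) N0.N1=(alive,v0) N0.N2=(alive,v0) N0.N3=(alive,v0) | N3.N0=(alive,v0) N3.N1=(alive,v0) N3.N2=(alive,v0) N3.N3=(alive,v0)
Op 5: N0 marks N3=dead -> (dead,v1)
Op 6: gossip N3<->N2 -> N3.N0=(alive,v0) N3.N1=(alive,v0) N3.N2=(alive,v0) N3.N3=(alive,v0) | N2.N0=(alive,v0) N2.N1=(alive,v0) N2.N2=(alive,v0) N2.N3=(alive,v0)
Op 7: gossip N3<->N2 -> N3.N0=(alive,v0) N3.N1=(alive,v0) N3.N2=(alive,v0) N3.N3=(alive,v0) | N2.N0=(alive,v0) N2.N1=(alive,v0) N2.N2=(alive,v0) N2.N3=(alive,v0)
Op 8: N0 marks N2=alive -> (alive,v1)
Op 9: N2 marks N1=alive -> (alive,v1)

Answer: alive 1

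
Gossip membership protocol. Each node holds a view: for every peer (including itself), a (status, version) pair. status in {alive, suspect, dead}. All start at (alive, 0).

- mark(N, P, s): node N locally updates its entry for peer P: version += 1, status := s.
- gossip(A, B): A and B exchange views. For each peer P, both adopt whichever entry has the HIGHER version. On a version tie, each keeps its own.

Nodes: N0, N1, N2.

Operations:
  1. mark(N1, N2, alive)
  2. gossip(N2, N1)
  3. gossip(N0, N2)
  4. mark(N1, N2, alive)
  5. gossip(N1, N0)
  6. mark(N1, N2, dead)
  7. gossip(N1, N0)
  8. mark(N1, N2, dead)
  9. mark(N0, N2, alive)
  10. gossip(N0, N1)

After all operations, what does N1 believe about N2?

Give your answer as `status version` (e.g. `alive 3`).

Op 1: N1 marks N2=alive -> (alive,v1)
Op 2: gossip N2<->N1 -> N2.N0=(alive,v0) N2.N1=(alive,v0) N2.N2=(alive,v1) | N1.N0=(alive,v0) N1.N1=(alive,v0) N1.N2=(alive,v1)
Op 3: gossip N0<->N2 -> N0.N0=(alive,v0) N0.N1=(alive,v0) N0.N2=(alive,v1) | N2.N0=(alive,v0) N2.N1=(alive,v0) N2.N2=(alive,v1)
Op 4: N1 marks N2=alive -> (alive,v2)
Op 5: gossip N1<->N0 -> N1.N0=(alive,v0) N1.N1=(alive,v0) N1.N2=(alive,v2) | N0.N0=(alive,v0) N0.N1=(alive,v0) N0.N2=(alive,v2)
Op 6: N1 marks N2=dead -> (dead,v3)
Op 7: gossip N1<->N0 -> N1.N0=(alive,v0) N1.N1=(alive,v0) N1.N2=(dead,v3) | N0.N0=(alive,v0) N0.N1=(alive,v0) N0.N2=(dead,v3)
Op 8: N1 marks N2=dead -> (dead,v4)
Op 9: N0 marks N2=alive -> (alive,v4)
Op 10: gossip N0<->N1 -> N0.N0=(alive,v0) N0.N1=(alive,v0) N0.N2=(alive,v4) | N1.N0=(alive,v0) N1.N1=(alive,v0) N1.N2=(dead,v4)

Answer: dead 4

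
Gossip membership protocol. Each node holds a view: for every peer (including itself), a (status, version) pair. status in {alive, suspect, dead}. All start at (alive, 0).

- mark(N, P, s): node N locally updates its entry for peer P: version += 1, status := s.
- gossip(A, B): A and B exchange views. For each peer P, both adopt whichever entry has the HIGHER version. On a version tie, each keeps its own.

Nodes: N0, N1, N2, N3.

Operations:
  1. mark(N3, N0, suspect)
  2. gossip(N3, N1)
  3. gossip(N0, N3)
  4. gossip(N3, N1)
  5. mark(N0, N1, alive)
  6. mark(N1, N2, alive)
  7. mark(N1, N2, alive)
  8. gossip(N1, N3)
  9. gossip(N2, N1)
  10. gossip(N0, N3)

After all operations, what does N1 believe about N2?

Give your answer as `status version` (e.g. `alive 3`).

Answer: alive 2

Derivation:
Op 1: N3 marks N0=suspect -> (suspect,v1)
Op 2: gossip N3<->N1 -> N3.N0=(suspect,v1) N3.N1=(alive,v0) N3.N2=(alive,v0) N3.N3=(alive,v0) | N1.N0=(suspect,v1) N1.N1=(alive,v0) N1.N2=(alive,v0) N1.N3=(alive,v0)
Op 3: gossip N0<->N3 -> N0.N0=(suspect,v1) N0.N1=(alive,v0) N0.N2=(alive,v0) N0.N3=(alive,v0) | N3.N0=(suspect,v1) N3.N1=(alive,v0) N3.N2=(alive,v0) N3.N3=(alive,v0)
Op 4: gossip N3<->N1 -> N3.N0=(suspect,v1) N3.N1=(alive,v0) N3.N2=(alive,v0) N3.N3=(alive,v0) | N1.N0=(suspect,v1) N1.N1=(alive,v0) N1.N2=(alive,v0) N1.N3=(alive,v0)
Op 5: N0 marks N1=alive -> (alive,v1)
Op 6: N1 marks N2=alive -> (alive,v1)
Op 7: N1 marks N2=alive -> (alive,v2)
Op 8: gossip N1<->N3 -> N1.N0=(suspect,v1) N1.N1=(alive,v0) N1.N2=(alive,v2) N1.N3=(alive,v0) | N3.N0=(suspect,v1) N3.N1=(alive,v0) N3.N2=(alive,v2) N3.N3=(alive,v0)
Op 9: gossip N2<->N1 -> N2.N0=(suspect,v1) N2.N1=(alive,v0) N2.N2=(alive,v2) N2.N3=(alive,v0) | N1.N0=(suspect,v1) N1.N1=(alive,v0) N1.N2=(alive,v2) N1.N3=(alive,v0)
Op 10: gossip N0<->N3 -> N0.N0=(suspect,v1) N0.N1=(alive,v1) N0.N2=(alive,v2) N0.N3=(alive,v0) | N3.N0=(suspect,v1) N3.N1=(alive,v1) N3.N2=(alive,v2) N3.N3=(alive,v0)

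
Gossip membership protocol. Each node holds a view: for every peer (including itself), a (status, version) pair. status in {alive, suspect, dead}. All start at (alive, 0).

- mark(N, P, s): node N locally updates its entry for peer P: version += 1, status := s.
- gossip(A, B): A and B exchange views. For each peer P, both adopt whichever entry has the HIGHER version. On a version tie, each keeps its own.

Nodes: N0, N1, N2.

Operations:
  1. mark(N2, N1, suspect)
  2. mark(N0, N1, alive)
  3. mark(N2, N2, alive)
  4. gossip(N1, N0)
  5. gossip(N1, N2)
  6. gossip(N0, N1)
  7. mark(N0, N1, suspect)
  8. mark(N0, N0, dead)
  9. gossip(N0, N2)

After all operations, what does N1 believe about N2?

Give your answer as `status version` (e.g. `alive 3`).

Answer: alive 1

Derivation:
Op 1: N2 marks N1=suspect -> (suspect,v1)
Op 2: N0 marks N1=alive -> (alive,v1)
Op 3: N2 marks N2=alive -> (alive,v1)
Op 4: gossip N1<->N0 -> N1.N0=(alive,v0) N1.N1=(alive,v1) N1.N2=(alive,v0) | N0.N0=(alive,v0) N0.N1=(alive,v1) N0.N2=(alive,v0)
Op 5: gossip N1<->N2 -> N1.N0=(alive,v0) N1.N1=(alive,v1) N1.N2=(alive,v1) | N2.N0=(alive,v0) N2.N1=(suspect,v1) N2.N2=(alive,v1)
Op 6: gossip N0<->N1 -> N0.N0=(alive,v0) N0.N1=(alive,v1) N0.N2=(alive,v1) | N1.N0=(alive,v0) N1.N1=(alive,v1) N1.N2=(alive,v1)
Op 7: N0 marks N1=suspect -> (suspect,v2)
Op 8: N0 marks N0=dead -> (dead,v1)
Op 9: gossip N0<->N2 -> N0.N0=(dead,v1) N0.N1=(suspect,v2) N0.N2=(alive,v1) | N2.N0=(dead,v1) N2.N1=(suspect,v2) N2.N2=(alive,v1)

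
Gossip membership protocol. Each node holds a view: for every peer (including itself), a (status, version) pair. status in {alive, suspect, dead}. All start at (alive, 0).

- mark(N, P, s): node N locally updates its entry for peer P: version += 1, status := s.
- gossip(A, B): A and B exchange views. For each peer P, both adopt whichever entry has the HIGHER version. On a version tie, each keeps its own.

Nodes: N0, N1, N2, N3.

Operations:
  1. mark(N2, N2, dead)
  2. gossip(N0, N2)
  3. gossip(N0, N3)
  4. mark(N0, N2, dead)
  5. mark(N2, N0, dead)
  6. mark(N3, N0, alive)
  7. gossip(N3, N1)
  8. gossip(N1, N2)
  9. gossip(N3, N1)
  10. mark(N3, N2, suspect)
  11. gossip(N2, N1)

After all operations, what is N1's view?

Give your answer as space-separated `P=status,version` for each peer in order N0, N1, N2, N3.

Answer: N0=alive,1 N1=alive,0 N2=dead,1 N3=alive,0

Derivation:
Op 1: N2 marks N2=dead -> (dead,v1)
Op 2: gossip N0<->N2 -> N0.N0=(alive,v0) N0.N1=(alive,v0) N0.N2=(dead,v1) N0.N3=(alive,v0) | N2.N0=(alive,v0) N2.N1=(alive,v0) N2.N2=(dead,v1) N2.N3=(alive,v0)
Op 3: gossip N0<->N3 -> N0.N0=(alive,v0) N0.N1=(alive,v0) N0.N2=(dead,v1) N0.N3=(alive,v0) | N3.N0=(alive,v0) N3.N1=(alive,v0) N3.N2=(dead,v1) N3.N3=(alive,v0)
Op 4: N0 marks N2=dead -> (dead,v2)
Op 5: N2 marks N0=dead -> (dead,v1)
Op 6: N3 marks N0=alive -> (alive,v1)
Op 7: gossip N3<->N1 -> N3.N0=(alive,v1) N3.N1=(alive,v0) N3.N2=(dead,v1) N3.N3=(alive,v0) | N1.N0=(alive,v1) N1.N1=(alive,v0) N1.N2=(dead,v1) N1.N3=(alive,v0)
Op 8: gossip N1<->N2 -> N1.N0=(alive,v1) N1.N1=(alive,v0) N1.N2=(dead,v1) N1.N3=(alive,v0) | N2.N0=(dead,v1) N2.N1=(alive,v0) N2.N2=(dead,v1) N2.N3=(alive,v0)
Op 9: gossip N3<->N1 -> N3.N0=(alive,v1) N3.N1=(alive,v0) N3.N2=(dead,v1) N3.N3=(alive,v0) | N1.N0=(alive,v1) N1.N1=(alive,v0) N1.N2=(dead,v1) N1.N3=(alive,v0)
Op 10: N3 marks N2=suspect -> (suspect,v2)
Op 11: gossip N2<->N1 -> N2.N0=(dead,v1) N2.N1=(alive,v0) N2.N2=(dead,v1) N2.N3=(alive,v0) | N1.N0=(alive,v1) N1.N1=(alive,v0) N1.N2=(dead,v1) N1.N3=(alive,v0)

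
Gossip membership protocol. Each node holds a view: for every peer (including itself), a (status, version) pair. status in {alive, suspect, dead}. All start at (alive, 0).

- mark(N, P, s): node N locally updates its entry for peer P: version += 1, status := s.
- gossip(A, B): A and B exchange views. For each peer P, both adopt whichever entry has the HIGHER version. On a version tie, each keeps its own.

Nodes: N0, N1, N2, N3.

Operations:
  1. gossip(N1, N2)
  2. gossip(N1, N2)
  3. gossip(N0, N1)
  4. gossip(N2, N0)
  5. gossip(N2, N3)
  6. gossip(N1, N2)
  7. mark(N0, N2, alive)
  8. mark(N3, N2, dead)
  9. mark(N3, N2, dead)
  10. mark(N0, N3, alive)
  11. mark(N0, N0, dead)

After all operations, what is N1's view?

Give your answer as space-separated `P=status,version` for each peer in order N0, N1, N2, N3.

Op 1: gossip N1<->N2 -> N1.N0=(alive,v0) N1.N1=(alive,v0) N1.N2=(alive,v0) N1.N3=(alive,v0) | N2.N0=(alive,v0) N2.N1=(alive,v0) N2.N2=(alive,v0) N2.N3=(alive,v0)
Op 2: gossip N1<->N2 -> N1.N0=(alive,v0) N1.N1=(alive,v0) N1.N2=(alive,v0) N1.N3=(alive,v0) | N2.N0=(alive,v0) N2.N1=(alive,v0) N2.N2=(alive,v0) N2.N3=(alive,v0)
Op 3: gossip N0<->N1 -> N0.N0=(alive,v0) N0.N1=(alive,v0) N0.N2=(alive,v0) N0.N3=(alive,v0) | N1.N0=(alive,v0) N1.N1=(alive,v0) N1.N2=(alive,v0) N1.N3=(alive,v0)
Op 4: gossip N2<->N0 -> N2.N0=(alive,v0) N2.N1=(alive,v0) N2.N2=(alive,v0) N2.N3=(alive,v0) | N0.N0=(alive,v0) N0.N1=(alive,v0) N0.N2=(alive,v0) N0.N3=(alive,v0)
Op 5: gossip N2<->N3 -> N2.N0=(alive,v0) N2.N1=(alive,v0) N2.N2=(alive,v0) N2.N3=(alive,v0) | N3.N0=(alive,v0) N3.N1=(alive,v0) N3.N2=(alive,v0) N3.N3=(alive,v0)
Op 6: gossip N1<->N2 -> N1.N0=(alive,v0) N1.N1=(alive,v0) N1.N2=(alive,v0) N1.N3=(alive,v0) | N2.N0=(alive,v0) N2.N1=(alive,v0) N2.N2=(alive,v0) N2.N3=(alive,v0)
Op 7: N0 marks N2=alive -> (alive,v1)
Op 8: N3 marks N2=dead -> (dead,v1)
Op 9: N3 marks N2=dead -> (dead,v2)
Op 10: N0 marks N3=alive -> (alive,v1)
Op 11: N0 marks N0=dead -> (dead,v1)

Answer: N0=alive,0 N1=alive,0 N2=alive,0 N3=alive,0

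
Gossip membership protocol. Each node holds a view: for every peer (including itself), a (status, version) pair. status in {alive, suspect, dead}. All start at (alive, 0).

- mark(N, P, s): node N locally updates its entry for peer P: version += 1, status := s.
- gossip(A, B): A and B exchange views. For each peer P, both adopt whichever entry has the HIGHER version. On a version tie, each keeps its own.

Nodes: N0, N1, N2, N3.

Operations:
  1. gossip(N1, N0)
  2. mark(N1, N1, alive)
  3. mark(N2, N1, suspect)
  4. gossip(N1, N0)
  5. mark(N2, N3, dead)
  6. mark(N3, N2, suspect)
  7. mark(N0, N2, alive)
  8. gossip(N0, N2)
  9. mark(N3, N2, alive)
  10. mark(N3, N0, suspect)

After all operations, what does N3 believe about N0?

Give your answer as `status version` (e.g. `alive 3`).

Answer: suspect 1

Derivation:
Op 1: gossip N1<->N0 -> N1.N0=(alive,v0) N1.N1=(alive,v0) N1.N2=(alive,v0) N1.N3=(alive,v0) | N0.N0=(alive,v0) N0.N1=(alive,v0) N0.N2=(alive,v0) N0.N3=(alive,v0)
Op 2: N1 marks N1=alive -> (alive,v1)
Op 3: N2 marks N1=suspect -> (suspect,v1)
Op 4: gossip N1<->N0 -> N1.N0=(alive,v0) N1.N1=(alive,v1) N1.N2=(alive,v0) N1.N3=(alive,v0) | N0.N0=(alive,v0) N0.N1=(alive,v1) N0.N2=(alive,v0) N0.N3=(alive,v0)
Op 5: N2 marks N3=dead -> (dead,v1)
Op 6: N3 marks N2=suspect -> (suspect,v1)
Op 7: N0 marks N2=alive -> (alive,v1)
Op 8: gossip N0<->N2 -> N0.N0=(alive,v0) N0.N1=(alive,v1) N0.N2=(alive,v1) N0.N3=(dead,v1) | N2.N0=(alive,v0) N2.N1=(suspect,v1) N2.N2=(alive,v1) N2.N3=(dead,v1)
Op 9: N3 marks N2=alive -> (alive,v2)
Op 10: N3 marks N0=suspect -> (suspect,v1)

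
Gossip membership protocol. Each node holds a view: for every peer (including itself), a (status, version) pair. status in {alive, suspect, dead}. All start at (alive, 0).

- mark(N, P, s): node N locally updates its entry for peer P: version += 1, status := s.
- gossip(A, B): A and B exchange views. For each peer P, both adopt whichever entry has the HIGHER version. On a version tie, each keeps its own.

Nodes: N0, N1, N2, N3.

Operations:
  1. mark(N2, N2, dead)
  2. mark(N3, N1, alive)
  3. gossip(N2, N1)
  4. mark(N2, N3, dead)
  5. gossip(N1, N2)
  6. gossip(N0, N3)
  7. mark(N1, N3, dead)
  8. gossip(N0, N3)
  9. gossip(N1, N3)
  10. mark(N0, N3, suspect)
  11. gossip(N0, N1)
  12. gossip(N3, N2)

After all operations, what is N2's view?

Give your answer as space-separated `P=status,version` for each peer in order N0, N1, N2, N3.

Answer: N0=alive,0 N1=alive,1 N2=dead,1 N3=dead,2

Derivation:
Op 1: N2 marks N2=dead -> (dead,v1)
Op 2: N3 marks N1=alive -> (alive,v1)
Op 3: gossip N2<->N1 -> N2.N0=(alive,v0) N2.N1=(alive,v0) N2.N2=(dead,v1) N2.N3=(alive,v0) | N1.N0=(alive,v0) N1.N1=(alive,v0) N1.N2=(dead,v1) N1.N3=(alive,v0)
Op 4: N2 marks N3=dead -> (dead,v1)
Op 5: gossip N1<->N2 -> N1.N0=(alive,v0) N1.N1=(alive,v0) N1.N2=(dead,v1) N1.N3=(dead,v1) | N2.N0=(alive,v0) N2.N1=(alive,v0) N2.N2=(dead,v1) N2.N3=(dead,v1)
Op 6: gossip N0<->N3 -> N0.N0=(alive,v0) N0.N1=(alive,v1) N0.N2=(alive,v0) N0.N3=(alive,v0) | N3.N0=(alive,v0) N3.N1=(alive,v1) N3.N2=(alive,v0) N3.N3=(alive,v0)
Op 7: N1 marks N3=dead -> (dead,v2)
Op 8: gossip N0<->N3 -> N0.N0=(alive,v0) N0.N1=(alive,v1) N0.N2=(alive,v0) N0.N3=(alive,v0) | N3.N0=(alive,v0) N3.N1=(alive,v1) N3.N2=(alive,v0) N3.N3=(alive,v0)
Op 9: gossip N1<->N3 -> N1.N0=(alive,v0) N1.N1=(alive,v1) N1.N2=(dead,v1) N1.N3=(dead,v2) | N3.N0=(alive,v0) N3.N1=(alive,v1) N3.N2=(dead,v1) N3.N3=(dead,v2)
Op 10: N0 marks N3=suspect -> (suspect,v1)
Op 11: gossip N0<->N1 -> N0.N0=(alive,v0) N0.N1=(alive,v1) N0.N2=(dead,v1) N0.N3=(dead,v2) | N1.N0=(alive,v0) N1.N1=(alive,v1) N1.N2=(dead,v1) N1.N3=(dead,v2)
Op 12: gossip N3<->N2 -> N3.N0=(alive,v0) N3.N1=(alive,v1) N3.N2=(dead,v1) N3.N3=(dead,v2) | N2.N0=(alive,v0) N2.N1=(alive,v1) N2.N2=(dead,v1) N2.N3=(dead,v2)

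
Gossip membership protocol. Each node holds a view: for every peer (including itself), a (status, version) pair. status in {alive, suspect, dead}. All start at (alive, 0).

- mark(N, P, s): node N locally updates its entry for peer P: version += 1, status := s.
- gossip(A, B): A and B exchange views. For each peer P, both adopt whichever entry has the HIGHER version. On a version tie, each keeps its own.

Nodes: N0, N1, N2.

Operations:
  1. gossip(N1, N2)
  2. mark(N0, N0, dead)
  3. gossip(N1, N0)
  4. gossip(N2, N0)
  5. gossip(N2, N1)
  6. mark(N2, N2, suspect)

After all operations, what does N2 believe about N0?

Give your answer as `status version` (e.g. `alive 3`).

Op 1: gossip N1<->N2 -> N1.N0=(alive,v0) N1.N1=(alive,v0) N1.N2=(alive,v0) | N2.N0=(alive,v0) N2.N1=(alive,v0) N2.N2=(alive,v0)
Op 2: N0 marks N0=dead -> (dead,v1)
Op 3: gossip N1<->N0 -> N1.N0=(dead,v1) N1.N1=(alive,v0) N1.N2=(alive,v0) | N0.N0=(dead,v1) N0.N1=(alive,v0) N0.N2=(alive,v0)
Op 4: gossip N2<->N0 -> N2.N0=(dead,v1) N2.N1=(alive,v0) N2.N2=(alive,v0) | N0.N0=(dead,v1) N0.N1=(alive,v0) N0.N2=(alive,v0)
Op 5: gossip N2<->N1 -> N2.N0=(dead,v1) N2.N1=(alive,v0) N2.N2=(alive,v0) | N1.N0=(dead,v1) N1.N1=(alive,v0) N1.N2=(alive,v0)
Op 6: N2 marks N2=suspect -> (suspect,v1)

Answer: dead 1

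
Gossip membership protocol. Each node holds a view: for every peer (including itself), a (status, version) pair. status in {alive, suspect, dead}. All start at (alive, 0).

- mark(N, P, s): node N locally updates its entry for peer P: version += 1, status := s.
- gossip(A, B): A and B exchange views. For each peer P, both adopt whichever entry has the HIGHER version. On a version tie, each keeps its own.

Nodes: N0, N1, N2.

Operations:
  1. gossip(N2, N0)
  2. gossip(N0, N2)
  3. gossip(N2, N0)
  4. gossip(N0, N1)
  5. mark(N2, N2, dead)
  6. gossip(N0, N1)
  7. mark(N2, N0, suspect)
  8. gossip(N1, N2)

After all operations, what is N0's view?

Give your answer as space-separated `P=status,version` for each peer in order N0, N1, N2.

Answer: N0=alive,0 N1=alive,0 N2=alive,0

Derivation:
Op 1: gossip N2<->N0 -> N2.N0=(alive,v0) N2.N1=(alive,v0) N2.N2=(alive,v0) | N0.N0=(alive,v0) N0.N1=(alive,v0) N0.N2=(alive,v0)
Op 2: gossip N0<->N2 -> N0.N0=(alive,v0) N0.N1=(alive,v0) N0.N2=(alive,v0) | N2.N0=(alive,v0) N2.N1=(alive,v0) N2.N2=(alive,v0)
Op 3: gossip N2<->N0 -> N2.N0=(alive,v0) N2.N1=(alive,v0) N2.N2=(alive,v0) | N0.N0=(alive,v0) N0.N1=(alive,v0) N0.N2=(alive,v0)
Op 4: gossip N0<->N1 -> N0.N0=(alive,v0) N0.N1=(alive,v0) N0.N2=(alive,v0) | N1.N0=(alive,v0) N1.N1=(alive,v0) N1.N2=(alive,v0)
Op 5: N2 marks N2=dead -> (dead,v1)
Op 6: gossip N0<->N1 -> N0.N0=(alive,v0) N0.N1=(alive,v0) N0.N2=(alive,v0) | N1.N0=(alive,v0) N1.N1=(alive,v0) N1.N2=(alive,v0)
Op 7: N2 marks N0=suspect -> (suspect,v1)
Op 8: gossip N1<->N2 -> N1.N0=(suspect,v1) N1.N1=(alive,v0) N1.N2=(dead,v1) | N2.N0=(suspect,v1) N2.N1=(alive,v0) N2.N2=(dead,v1)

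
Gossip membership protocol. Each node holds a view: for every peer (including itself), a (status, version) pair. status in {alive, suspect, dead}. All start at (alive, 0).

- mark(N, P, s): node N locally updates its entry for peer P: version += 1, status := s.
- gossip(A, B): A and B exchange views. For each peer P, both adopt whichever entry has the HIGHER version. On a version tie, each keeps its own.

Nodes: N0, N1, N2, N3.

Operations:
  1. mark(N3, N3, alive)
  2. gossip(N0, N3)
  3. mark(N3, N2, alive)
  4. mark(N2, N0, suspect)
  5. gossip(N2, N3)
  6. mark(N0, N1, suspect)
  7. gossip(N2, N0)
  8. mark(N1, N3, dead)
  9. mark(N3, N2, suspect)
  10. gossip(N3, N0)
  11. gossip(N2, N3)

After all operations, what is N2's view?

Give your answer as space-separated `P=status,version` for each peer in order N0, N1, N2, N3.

Op 1: N3 marks N3=alive -> (alive,v1)
Op 2: gossip N0<->N3 -> N0.N0=(alive,v0) N0.N1=(alive,v0) N0.N2=(alive,v0) N0.N3=(alive,v1) | N3.N0=(alive,v0) N3.N1=(alive,v0) N3.N2=(alive,v0) N3.N3=(alive,v1)
Op 3: N3 marks N2=alive -> (alive,v1)
Op 4: N2 marks N0=suspect -> (suspect,v1)
Op 5: gossip N2<->N3 -> N2.N0=(suspect,v1) N2.N1=(alive,v0) N2.N2=(alive,v1) N2.N3=(alive,v1) | N3.N0=(suspect,v1) N3.N1=(alive,v0) N3.N2=(alive,v1) N3.N3=(alive,v1)
Op 6: N0 marks N1=suspect -> (suspect,v1)
Op 7: gossip N2<->N0 -> N2.N0=(suspect,v1) N2.N1=(suspect,v1) N2.N2=(alive,v1) N2.N3=(alive,v1) | N0.N0=(suspect,v1) N0.N1=(suspect,v1) N0.N2=(alive,v1) N0.N3=(alive,v1)
Op 8: N1 marks N3=dead -> (dead,v1)
Op 9: N3 marks N2=suspect -> (suspect,v2)
Op 10: gossip N3<->N0 -> N3.N0=(suspect,v1) N3.N1=(suspect,v1) N3.N2=(suspect,v2) N3.N3=(alive,v1) | N0.N0=(suspect,v1) N0.N1=(suspect,v1) N0.N2=(suspect,v2) N0.N3=(alive,v1)
Op 11: gossip N2<->N3 -> N2.N0=(suspect,v1) N2.N1=(suspect,v1) N2.N2=(suspect,v2) N2.N3=(alive,v1) | N3.N0=(suspect,v1) N3.N1=(suspect,v1) N3.N2=(suspect,v2) N3.N3=(alive,v1)

Answer: N0=suspect,1 N1=suspect,1 N2=suspect,2 N3=alive,1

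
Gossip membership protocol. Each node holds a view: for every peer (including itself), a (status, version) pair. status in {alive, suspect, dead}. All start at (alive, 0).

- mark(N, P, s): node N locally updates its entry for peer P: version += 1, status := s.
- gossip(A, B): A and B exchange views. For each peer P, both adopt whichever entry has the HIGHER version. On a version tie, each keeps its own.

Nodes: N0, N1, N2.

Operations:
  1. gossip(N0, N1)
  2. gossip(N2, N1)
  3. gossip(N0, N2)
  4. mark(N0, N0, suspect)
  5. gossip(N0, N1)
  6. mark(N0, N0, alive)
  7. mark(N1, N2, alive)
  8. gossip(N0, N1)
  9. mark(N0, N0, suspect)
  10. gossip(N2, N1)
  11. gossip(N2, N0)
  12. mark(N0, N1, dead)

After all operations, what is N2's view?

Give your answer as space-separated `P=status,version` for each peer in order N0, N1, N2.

Answer: N0=suspect,3 N1=alive,0 N2=alive,1

Derivation:
Op 1: gossip N0<->N1 -> N0.N0=(alive,v0) N0.N1=(alive,v0) N0.N2=(alive,v0) | N1.N0=(alive,v0) N1.N1=(alive,v0) N1.N2=(alive,v0)
Op 2: gossip N2<->N1 -> N2.N0=(alive,v0) N2.N1=(alive,v0) N2.N2=(alive,v0) | N1.N0=(alive,v0) N1.N1=(alive,v0) N1.N2=(alive,v0)
Op 3: gossip N0<->N2 -> N0.N0=(alive,v0) N0.N1=(alive,v0) N0.N2=(alive,v0) | N2.N0=(alive,v0) N2.N1=(alive,v0) N2.N2=(alive,v0)
Op 4: N0 marks N0=suspect -> (suspect,v1)
Op 5: gossip N0<->N1 -> N0.N0=(suspect,v1) N0.N1=(alive,v0) N0.N2=(alive,v0) | N1.N0=(suspect,v1) N1.N1=(alive,v0) N1.N2=(alive,v0)
Op 6: N0 marks N0=alive -> (alive,v2)
Op 7: N1 marks N2=alive -> (alive,v1)
Op 8: gossip N0<->N1 -> N0.N0=(alive,v2) N0.N1=(alive,v0) N0.N2=(alive,v1) | N1.N0=(alive,v2) N1.N1=(alive,v0) N1.N2=(alive,v1)
Op 9: N0 marks N0=suspect -> (suspect,v3)
Op 10: gossip N2<->N1 -> N2.N0=(alive,v2) N2.N1=(alive,v0) N2.N2=(alive,v1) | N1.N0=(alive,v2) N1.N1=(alive,v0) N1.N2=(alive,v1)
Op 11: gossip N2<->N0 -> N2.N0=(suspect,v3) N2.N1=(alive,v0) N2.N2=(alive,v1) | N0.N0=(suspect,v3) N0.N1=(alive,v0) N0.N2=(alive,v1)
Op 12: N0 marks N1=dead -> (dead,v1)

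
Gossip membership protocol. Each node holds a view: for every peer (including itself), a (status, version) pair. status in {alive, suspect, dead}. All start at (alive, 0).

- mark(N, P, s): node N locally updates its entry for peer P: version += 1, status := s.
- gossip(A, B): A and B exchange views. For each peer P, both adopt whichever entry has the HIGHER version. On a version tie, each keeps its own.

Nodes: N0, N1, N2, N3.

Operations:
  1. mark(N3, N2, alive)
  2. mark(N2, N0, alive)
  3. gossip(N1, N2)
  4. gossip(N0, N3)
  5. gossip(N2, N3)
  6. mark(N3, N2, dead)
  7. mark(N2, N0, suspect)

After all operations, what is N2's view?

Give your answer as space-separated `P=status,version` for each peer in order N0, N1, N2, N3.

Answer: N0=suspect,2 N1=alive,0 N2=alive,1 N3=alive,0

Derivation:
Op 1: N3 marks N2=alive -> (alive,v1)
Op 2: N2 marks N0=alive -> (alive,v1)
Op 3: gossip N1<->N2 -> N1.N0=(alive,v1) N1.N1=(alive,v0) N1.N2=(alive,v0) N1.N3=(alive,v0) | N2.N0=(alive,v1) N2.N1=(alive,v0) N2.N2=(alive,v0) N2.N3=(alive,v0)
Op 4: gossip N0<->N3 -> N0.N0=(alive,v0) N0.N1=(alive,v0) N0.N2=(alive,v1) N0.N3=(alive,v0) | N3.N0=(alive,v0) N3.N1=(alive,v0) N3.N2=(alive,v1) N3.N3=(alive,v0)
Op 5: gossip N2<->N3 -> N2.N0=(alive,v1) N2.N1=(alive,v0) N2.N2=(alive,v1) N2.N3=(alive,v0) | N3.N0=(alive,v1) N3.N1=(alive,v0) N3.N2=(alive,v1) N3.N3=(alive,v0)
Op 6: N3 marks N2=dead -> (dead,v2)
Op 7: N2 marks N0=suspect -> (suspect,v2)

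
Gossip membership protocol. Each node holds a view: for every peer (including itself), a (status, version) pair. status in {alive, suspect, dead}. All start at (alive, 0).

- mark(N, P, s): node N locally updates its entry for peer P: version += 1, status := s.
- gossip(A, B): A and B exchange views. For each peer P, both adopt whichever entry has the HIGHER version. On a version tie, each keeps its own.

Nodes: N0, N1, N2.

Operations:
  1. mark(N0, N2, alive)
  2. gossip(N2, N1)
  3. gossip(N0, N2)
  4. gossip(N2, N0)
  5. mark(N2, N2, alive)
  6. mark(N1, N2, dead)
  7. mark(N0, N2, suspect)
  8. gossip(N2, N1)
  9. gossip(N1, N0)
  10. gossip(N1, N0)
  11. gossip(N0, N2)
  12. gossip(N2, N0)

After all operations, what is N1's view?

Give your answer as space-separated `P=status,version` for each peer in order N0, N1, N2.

Op 1: N0 marks N2=alive -> (alive,v1)
Op 2: gossip N2<->N1 -> N2.N0=(alive,v0) N2.N1=(alive,v0) N2.N2=(alive,v0) | N1.N0=(alive,v0) N1.N1=(alive,v0) N1.N2=(alive,v0)
Op 3: gossip N0<->N2 -> N0.N0=(alive,v0) N0.N1=(alive,v0) N0.N2=(alive,v1) | N2.N0=(alive,v0) N2.N1=(alive,v0) N2.N2=(alive,v1)
Op 4: gossip N2<->N0 -> N2.N0=(alive,v0) N2.N1=(alive,v0) N2.N2=(alive,v1) | N0.N0=(alive,v0) N0.N1=(alive,v0) N0.N2=(alive,v1)
Op 5: N2 marks N2=alive -> (alive,v2)
Op 6: N1 marks N2=dead -> (dead,v1)
Op 7: N0 marks N2=suspect -> (suspect,v2)
Op 8: gossip N2<->N1 -> N2.N0=(alive,v0) N2.N1=(alive,v0) N2.N2=(alive,v2) | N1.N0=(alive,v0) N1.N1=(alive,v0) N1.N2=(alive,v2)
Op 9: gossip N1<->N0 -> N1.N0=(alive,v0) N1.N1=(alive,v0) N1.N2=(alive,v2) | N0.N0=(alive,v0) N0.N1=(alive,v0) N0.N2=(suspect,v2)
Op 10: gossip N1<->N0 -> N1.N0=(alive,v0) N1.N1=(alive,v0) N1.N2=(alive,v2) | N0.N0=(alive,v0) N0.N1=(alive,v0) N0.N2=(suspect,v2)
Op 11: gossip N0<->N2 -> N0.N0=(alive,v0) N0.N1=(alive,v0) N0.N2=(suspect,v2) | N2.N0=(alive,v0) N2.N1=(alive,v0) N2.N2=(alive,v2)
Op 12: gossip N2<->N0 -> N2.N0=(alive,v0) N2.N1=(alive,v0) N2.N2=(alive,v2) | N0.N0=(alive,v0) N0.N1=(alive,v0) N0.N2=(suspect,v2)

Answer: N0=alive,0 N1=alive,0 N2=alive,2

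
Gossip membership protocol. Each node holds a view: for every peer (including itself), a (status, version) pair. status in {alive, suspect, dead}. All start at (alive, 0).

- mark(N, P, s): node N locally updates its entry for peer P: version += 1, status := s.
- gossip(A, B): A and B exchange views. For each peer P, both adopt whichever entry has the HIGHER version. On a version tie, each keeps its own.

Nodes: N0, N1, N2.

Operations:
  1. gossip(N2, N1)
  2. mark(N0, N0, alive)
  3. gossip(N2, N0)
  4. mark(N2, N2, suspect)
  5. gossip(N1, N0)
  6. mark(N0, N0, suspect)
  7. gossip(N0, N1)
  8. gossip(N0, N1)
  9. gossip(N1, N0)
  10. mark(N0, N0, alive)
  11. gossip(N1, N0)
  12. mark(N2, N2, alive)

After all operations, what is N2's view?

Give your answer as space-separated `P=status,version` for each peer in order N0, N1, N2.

Answer: N0=alive,1 N1=alive,0 N2=alive,2

Derivation:
Op 1: gossip N2<->N1 -> N2.N0=(alive,v0) N2.N1=(alive,v0) N2.N2=(alive,v0) | N1.N0=(alive,v0) N1.N1=(alive,v0) N1.N2=(alive,v0)
Op 2: N0 marks N0=alive -> (alive,v1)
Op 3: gossip N2<->N0 -> N2.N0=(alive,v1) N2.N1=(alive,v0) N2.N2=(alive,v0) | N0.N0=(alive,v1) N0.N1=(alive,v0) N0.N2=(alive,v0)
Op 4: N2 marks N2=suspect -> (suspect,v1)
Op 5: gossip N1<->N0 -> N1.N0=(alive,v1) N1.N1=(alive,v0) N1.N2=(alive,v0) | N0.N0=(alive,v1) N0.N1=(alive,v0) N0.N2=(alive,v0)
Op 6: N0 marks N0=suspect -> (suspect,v2)
Op 7: gossip N0<->N1 -> N0.N0=(suspect,v2) N0.N1=(alive,v0) N0.N2=(alive,v0) | N1.N0=(suspect,v2) N1.N1=(alive,v0) N1.N2=(alive,v0)
Op 8: gossip N0<->N1 -> N0.N0=(suspect,v2) N0.N1=(alive,v0) N0.N2=(alive,v0) | N1.N0=(suspect,v2) N1.N1=(alive,v0) N1.N2=(alive,v0)
Op 9: gossip N1<->N0 -> N1.N0=(suspect,v2) N1.N1=(alive,v0) N1.N2=(alive,v0) | N0.N0=(suspect,v2) N0.N1=(alive,v0) N0.N2=(alive,v0)
Op 10: N0 marks N0=alive -> (alive,v3)
Op 11: gossip N1<->N0 -> N1.N0=(alive,v3) N1.N1=(alive,v0) N1.N2=(alive,v0) | N0.N0=(alive,v3) N0.N1=(alive,v0) N0.N2=(alive,v0)
Op 12: N2 marks N2=alive -> (alive,v2)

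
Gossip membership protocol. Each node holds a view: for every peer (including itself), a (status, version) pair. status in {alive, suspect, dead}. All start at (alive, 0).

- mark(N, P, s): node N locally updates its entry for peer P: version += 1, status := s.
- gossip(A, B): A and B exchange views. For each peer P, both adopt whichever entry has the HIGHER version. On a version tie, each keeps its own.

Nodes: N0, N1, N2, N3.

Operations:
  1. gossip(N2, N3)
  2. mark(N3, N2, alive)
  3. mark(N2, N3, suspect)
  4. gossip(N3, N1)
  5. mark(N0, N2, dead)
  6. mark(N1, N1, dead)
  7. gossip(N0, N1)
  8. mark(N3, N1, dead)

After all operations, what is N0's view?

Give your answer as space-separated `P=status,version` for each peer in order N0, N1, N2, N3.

Answer: N0=alive,0 N1=dead,1 N2=dead,1 N3=alive,0

Derivation:
Op 1: gossip N2<->N3 -> N2.N0=(alive,v0) N2.N1=(alive,v0) N2.N2=(alive,v0) N2.N3=(alive,v0) | N3.N0=(alive,v0) N3.N1=(alive,v0) N3.N2=(alive,v0) N3.N3=(alive,v0)
Op 2: N3 marks N2=alive -> (alive,v1)
Op 3: N2 marks N3=suspect -> (suspect,v1)
Op 4: gossip N3<->N1 -> N3.N0=(alive,v0) N3.N1=(alive,v0) N3.N2=(alive,v1) N3.N3=(alive,v0) | N1.N0=(alive,v0) N1.N1=(alive,v0) N1.N2=(alive,v1) N1.N3=(alive,v0)
Op 5: N0 marks N2=dead -> (dead,v1)
Op 6: N1 marks N1=dead -> (dead,v1)
Op 7: gossip N0<->N1 -> N0.N0=(alive,v0) N0.N1=(dead,v1) N0.N2=(dead,v1) N0.N3=(alive,v0) | N1.N0=(alive,v0) N1.N1=(dead,v1) N1.N2=(alive,v1) N1.N3=(alive,v0)
Op 8: N3 marks N1=dead -> (dead,v1)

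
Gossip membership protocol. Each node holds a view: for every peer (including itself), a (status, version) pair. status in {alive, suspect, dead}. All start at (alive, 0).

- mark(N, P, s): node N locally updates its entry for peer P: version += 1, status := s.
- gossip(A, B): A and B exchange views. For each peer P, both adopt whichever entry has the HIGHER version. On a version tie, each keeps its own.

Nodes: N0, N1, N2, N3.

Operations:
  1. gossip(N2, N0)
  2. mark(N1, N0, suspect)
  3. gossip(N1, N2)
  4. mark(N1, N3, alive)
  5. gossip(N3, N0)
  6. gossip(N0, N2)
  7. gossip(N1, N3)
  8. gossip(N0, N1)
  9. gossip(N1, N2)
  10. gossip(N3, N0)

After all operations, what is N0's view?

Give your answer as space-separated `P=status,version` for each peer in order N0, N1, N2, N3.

Answer: N0=suspect,1 N1=alive,0 N2=alive,0 N3=alive,1

Derivation:
Op 1: gossip N2<->N0 -> N2.N0=(alive,v0) N2.N1=(alive,v0) N2.N2=(alive,v0) N2.N3=(alive,v0) | N0.N0=(alive,v0) N0.N1=(alive,v0) N0.N2=(alive,v0) N0.N3=(alive,v0)
Op 2: N1 marks N0=suspect -> (suspect,v1)
Op 3: gossip N1<->N2 -> N1.N0=(suspect,v1) N1.N1=(alive,v0) N1.N2=(alive,v0) N1.N3=(alive,v0) | N2.N0=(suspect,v1) N2.N1=(alive,v0) N2.N2=(alive,v0) N2.N3=(alive,v0)
Op 4: N1 marks N3=alive -> (alive,v1)
Op 5: gossip N3<->N0 -> N3.N0=(alive,v0) N3.N1=(alive,v0) N3.N2=(alive,v0) N3.N3=(alive,v0) | N0.N0=(alive,v0) N0.N1=(alive,v0) N0.N2=(alive,v0) N0.N3=(alive,v0)
Op 6: gossip N0<->N2 -> N0.N0=(suspect,v1) N0.N1=(alive,v0) N0.N2=(alive,v0) N0.N3=(alive,v0) | N2.N0=(suspect,v1) N2.N1=(alive,v0) N2.N2=(alive,v0) N2.N3=(alive,v0)
Op 7: gossip N1<->N3 -> N1.N0=(suspect,v1) N1.N1=(alive,v0) N1.N2=(alive,v0) N1.N3=(alive,v1) | N3.N0=(suspect,v1) N3.N1=(alive,v0) N3.N2=(alive,v0) N3.N3=(alive,v1)
Op 8: gossip N0<->N1 -> N0.N0=(suspect,v1) N0.N1=(alive,v0) N0.N2=(alive,v0) N0.N3=(alive,v1) | N1.N0=(suspect,v1) N1.N1=(alive,v0) N1.N2=(alive,v0) N1.N3=(alive,v1)
Op 9: gossip N1<->N2 -> N1.N0=(suspect,v1) N1.N1=(alive,v0) N1.N2=(alive,v0) N1.N3=(alive,v1) | N2.N0=(suspect,v1) N2.N1=(alive,v0) N2.N2=(alive,v0) N2.N3=(alive,v1)
Op 10: gossip N3<->N0 -> N3.N0=(suspect,v1) N3.N1=(alive,v0) N3.N2=(alive,v0) N3.N3=(alive,v1) | N0.N0=(suspect,v1) N0.N1=(alive,v0) N0.N2=(alive,v0) N0.N3=(alive,v1)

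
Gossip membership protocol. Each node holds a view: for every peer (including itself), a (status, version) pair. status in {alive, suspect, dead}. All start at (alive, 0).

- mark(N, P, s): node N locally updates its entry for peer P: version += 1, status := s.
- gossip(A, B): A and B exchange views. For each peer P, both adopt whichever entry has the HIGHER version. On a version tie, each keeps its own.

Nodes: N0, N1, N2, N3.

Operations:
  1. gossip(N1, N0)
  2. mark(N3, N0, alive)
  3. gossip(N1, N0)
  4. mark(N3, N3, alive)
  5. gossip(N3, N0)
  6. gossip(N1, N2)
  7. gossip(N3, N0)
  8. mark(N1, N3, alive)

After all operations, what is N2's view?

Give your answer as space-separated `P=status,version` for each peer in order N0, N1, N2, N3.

Answer: N0=alive,0 N1=alive,0 N2=alive,0 N3=alive,0

Derivation:
Op 1: gossip N1<->N0 -> N1.N0=(alive,v0) N1.N1=(alive,v0) N1.N2=(alive,v0) N1.N3=(alive,v0) | N0.N0=(alive,v0) N0.N1=(alive,v0) N0.N2=(alive,v0) N0.N3=(alive,v0)
Op 2: N3 marks N0=alive -> (alive,v1)
Op 3: gossip N1<->N0 -> N1.N0=(alive,v0) N1.N1=(alive,v0) N1.N2=(alive,v0) N1.N3=(alive,v0) | N0.N0=(alive,v0) N0.N1=(alive,v0) N0.N2=(alive,v0) N0.N3=(alive,v0)
Op 4: N3 marks N3=alive -> (alive,v1)
Op 5: gossip N3<->N0 -> N3.N0=(alive,v1) N3.N1=(alive,v0) N3.N2=(alive,v0) N3.N3=(alive,v1) | N0.N0=(alive,v1) N0.N1=(alive,v0) N0.N2=(alive,v0) N0.N3=(alive,v1)
Op 6: gossip N1<->N2 -> N1.N0=(alive,v0) N1.N1=(alive,v0) N1.N2=(alive,v0) N1.N3=(alive,v0) | N2.N0=(alive,v0) N2.N1=(alive,v0) N2.N2=(alive,v0) N2.N3=(alive,v0)
Op 7: gossip N3<->N0 -> N3.N0=(alive,v1) N3.N1=(alive,v0) N3.N2=(alive,v0) N3.N3=(alive,v1) | N0.N0=(alive,v1) N0.N1=(alive,v0) N0.N2=(alive,v0) N0.N3=(alive,v1)
Op 8: N1 marks N3=alive -> (alive,v1)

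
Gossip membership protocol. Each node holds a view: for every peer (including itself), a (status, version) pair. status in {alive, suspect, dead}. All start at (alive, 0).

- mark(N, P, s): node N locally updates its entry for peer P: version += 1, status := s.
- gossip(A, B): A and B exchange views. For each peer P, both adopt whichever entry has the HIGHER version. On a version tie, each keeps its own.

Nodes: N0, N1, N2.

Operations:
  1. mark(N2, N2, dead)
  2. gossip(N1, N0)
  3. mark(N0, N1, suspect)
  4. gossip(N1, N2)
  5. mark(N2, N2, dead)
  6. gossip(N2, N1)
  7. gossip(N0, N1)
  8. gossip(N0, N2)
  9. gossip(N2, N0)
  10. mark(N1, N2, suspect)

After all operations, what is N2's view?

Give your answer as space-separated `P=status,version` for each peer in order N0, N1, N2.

Answer: N0=alive,0 N1=suspect,1 N2=dead,2

Derivation:
Op 1: N2 marks N2=dead -> (dead,v1)
Op 2: gossip N1<->N0 -> N1.N0=(alive,v0) N1.N1=(alive,v0) N1.N2=(alive,v0) | N0.N0=(alive,v0) N0.N1=(alive,v0) N0.N2=(alive,v0)
Op 3: N0 marks N1=suspect -> (suspect,v1)
Op 4: gossip N1<->N2 -> N1.N0=(alive,v0) N1.N1=(alive,v0) N1.N2=(dead,v1) | N2.N0=(alive,v0) N2.N1=(alive,v0) N2.N2=(dead,v1)
Op 5: N2 marks N2=dead -> (dead,v2)
Op 6: gossip N2<->N1 -> N2.N0=(alive,v0) N2.N1=(alive,v0) N2.N2=(dead,v2) | N1.N0=(alive,v0) N1.N1=(alive,v0) N1.N2=(dead,v2)
Op 7: gossip N0<->N1 -> N0.N0=(alive,v0) N0.N1=(suspect,v1) N0.N2=(dead,v2) | N1.N0=(alive,v0) N1.N1=(suspect,v1) N1.N2=(dead,v2)
Op 8: gossip N0<->N2 -> N0.N0=(alive,v0) N0.N1=(suspect,v1) N0.N2=(dead,v2) | N2.N0=(alive,v0) N2.N1=(suspect,v1) N2.N2=(dead,v2)
Op 9: gossip N2<->N0 -> N2.N0=(alive,v0) N2.N1=(suspect,v1) N2.N2=(dead,v2) | N0.N0=(alive,v0) N0.N1=(suspect,v1) N0.N2=(dead,v2)
Op 10: N1 marks N2=suspect -> (suspect,v3)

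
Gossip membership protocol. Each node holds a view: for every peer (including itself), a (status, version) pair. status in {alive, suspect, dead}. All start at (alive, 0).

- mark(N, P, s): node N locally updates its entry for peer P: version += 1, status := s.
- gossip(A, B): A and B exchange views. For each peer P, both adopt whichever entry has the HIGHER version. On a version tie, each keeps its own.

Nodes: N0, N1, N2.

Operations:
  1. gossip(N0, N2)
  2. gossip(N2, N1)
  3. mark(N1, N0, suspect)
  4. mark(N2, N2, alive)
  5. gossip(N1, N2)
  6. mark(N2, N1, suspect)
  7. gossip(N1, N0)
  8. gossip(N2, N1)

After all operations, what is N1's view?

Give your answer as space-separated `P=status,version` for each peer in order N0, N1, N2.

Op 1: gossip N0<->N2 -> N0.N0=(alive,v0) N0.N1=(alive,v0) N0.N2=(alive,v0) | N2.N0=(alive,v0) N2.N1=(alive,v0) N2.N2=(alive,v0)
Op 2: gossip N2<->N1 -> N2.N0=(alive,v0) N2.N1=(alive,v0) N2.N2=(alive,v0) | N1.N0=(alive,v0) N1.N1=(alive,v0) N1.N2=(alive,v0)
Op 3: N1 marks N0=suspect -> (suspect,v1)
Op 4: N2 marks N2=alive -> (alive,v1)
Op 5: gossip N1<->N2 -> N1.N0=(suspect,v1) N1.N1=(alive,v0) N1.N2=(alive,v1) | N2.N0=(suspect,v1) N2.N1=(alive,v0) N2.N2=(alive,v1)
Op 6: N2 marks N1=suspect -> (suspect,v1)
Op 7: gossip N1<->N0 -> N1.N0=(suspect,v1) N1.N1=(alive,v0) N1.N2=(alive,v1) | N0.N0=(suspect,v1) N0.N1=(alive,v0) N0.N2=(alive,v1)
Op 8: gossip N2<->N1 -> N2.N0=(suspect,v1) N2.N1=(suspect,v1) N2.N2=(alive,v1) | N1.N0=(suspect,v1) N1.N1=(suspect,v1) N1.N2=(alive,v1)

Answer: N0=suspect,1 N1=suspect,1 N2=alive,1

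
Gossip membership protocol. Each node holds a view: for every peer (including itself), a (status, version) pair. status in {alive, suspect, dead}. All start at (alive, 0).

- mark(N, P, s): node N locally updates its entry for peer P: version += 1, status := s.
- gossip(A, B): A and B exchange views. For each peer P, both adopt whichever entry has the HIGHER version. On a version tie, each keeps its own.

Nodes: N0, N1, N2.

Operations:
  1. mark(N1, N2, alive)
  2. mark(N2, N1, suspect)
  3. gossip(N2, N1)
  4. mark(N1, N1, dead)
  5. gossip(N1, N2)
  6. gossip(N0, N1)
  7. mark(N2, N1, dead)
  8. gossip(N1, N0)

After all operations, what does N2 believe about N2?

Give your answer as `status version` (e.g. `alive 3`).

Op 1: N1 marks N2=alive -> (alive,v1)
Op 2: N2 marks N1=suspect -> (suspect,v1)
Op 3: gossip N2<->N1 -> N2.N0=(alive,v0) N2.N1=(suspect,v1) N2.N2=(alive,v1) | N1.N0=(alive,v0) N1.N1=(suspect,v1) N1.N2=(alive,v1)
Op 4: N1 marks N1=dead -> (dead,v2)
Op 5: gossip N1<->N2 -> N1.N0=(alive,v0) N1.N1=(dead,v2) N1.N2=(alive,v1) | N2.N0=(alive,v0) N2.N1=(dead,v2) N2.N2=(alive,v1)
Op 6: gossip N0<->N1 -> N0.N0=(alive,v0) N0.N1=(dead,v2) N0.N2=(alive,v1) | N1.N0=(alive,v0) N1.N1=(dead,v2) N1.N2=(alive,v1)
Op 7: N2 marks N1=dead -> (dead,v3)
Op 8: gossip N1<->N0 -> N1.N0=(alive,v0) N1.N1=(dead,v2) N1.N2=(alive,v1) | N0.N0=(alive,v0) N0.N1=(dead,v2) N0.N2=(alive,v1)

Answer: alive 1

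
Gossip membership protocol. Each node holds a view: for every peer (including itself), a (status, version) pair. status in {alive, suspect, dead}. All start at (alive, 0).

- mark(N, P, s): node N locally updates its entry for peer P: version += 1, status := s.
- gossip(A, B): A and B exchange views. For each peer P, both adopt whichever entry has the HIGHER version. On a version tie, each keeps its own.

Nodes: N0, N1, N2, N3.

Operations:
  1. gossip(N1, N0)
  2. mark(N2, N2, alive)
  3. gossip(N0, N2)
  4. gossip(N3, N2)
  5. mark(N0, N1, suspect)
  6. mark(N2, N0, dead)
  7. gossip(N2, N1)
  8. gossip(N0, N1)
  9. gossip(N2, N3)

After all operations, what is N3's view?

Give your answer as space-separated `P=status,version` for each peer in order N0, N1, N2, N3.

Op 1: gossip N1<->N0 -> N1.N0=(alive,v0) N1.N1=(alive,v0) N1.N2=(alive,v0) N1.N3=(alive,v0) | N0.N0=(alive,v0) N0.N1=(alive,v0) N0.N2=(alive,v0) N0.N3=(alive,v0)
Op 2: N2 marks N2=alive -> (alive,v1)
Op 3: gossip N0<->N2 -> N0.N0=(alive,v0) N0.N1=(alive,v0) N0.N2=(alive,v1) N0.N3=(alive,v0) | N2.N0=(alive,v0) N2.N1=(alive,v0) N2.N2=(alive,v1) N2.N3=(alive,v0)
Op 4: gossip N3<->N2 -> N3.N0=(alive,v0) N3.N1=(alive,v0) N3.N2=(alive,v1) N3.N3=(alive,v0) | N2.N0=(alive,v0) N2.N1=(alive,v0) N2.N2=(alive,v1) N2.N3=(alive,v0)
Op 5: N0 marks N1=suspect -> (suspect,v1)
Op 6: N2 marks N0=dead -> (dead,v1)
Op 7: gossip N2<->N1 -> N2.N0=(dead,v1) N2.N1=(alive,v0) N2.N2=(alive,v1) N2.N3=(alive,v0) | N1.N0=(dead,v1) N1.N1=(alive,v0) N1.N2=(alive,v1) N1.N3=(alive,v0)
Op 8: gossip N0<->N1 -> N0.N0=(dead,v1) N0.N1=(suspect,v1) N0.N2=(alive,v1) N0.N3=(alive,v0) | N1.N0=(dead,v1) N1.N1=(suspect,v1) N1.N2=(alive,v1) N1.N3=(alive,v0)
Op 9: gossip N2<->N3 -> N2.N0=(dead,v1) N2.N1=(alive,v0) N2.N2=(alive,v1) N2.N3=(alive,v0) | N3.N0=(dead,v1) N3.N1=(alive,v0) N3.N2=(alive,v1) N3.N3=(alive,v0)

Answer: N0=dead,1 N1=alive,0 N2=alive,1 N3=alive,0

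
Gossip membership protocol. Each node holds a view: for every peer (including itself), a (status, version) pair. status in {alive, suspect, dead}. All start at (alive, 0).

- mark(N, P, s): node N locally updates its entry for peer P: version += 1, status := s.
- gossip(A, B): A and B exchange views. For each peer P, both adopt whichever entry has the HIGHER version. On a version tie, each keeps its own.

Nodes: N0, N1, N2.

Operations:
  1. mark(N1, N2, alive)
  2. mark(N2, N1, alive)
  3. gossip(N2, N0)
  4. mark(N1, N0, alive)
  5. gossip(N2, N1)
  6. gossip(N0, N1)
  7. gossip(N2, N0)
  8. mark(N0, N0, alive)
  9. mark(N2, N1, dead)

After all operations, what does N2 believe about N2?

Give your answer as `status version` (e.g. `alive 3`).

Answer: alive 1

Derivation:
Op 1: N1 marks N2=alive -> (alive,v1)
Op 2: N2 marks N1=alive -> (alive,v1)
Op 3: gossip N2<->N0 -> N2.N0=(alive,v0) N2.N1=(alive,v1) N2.N2=(alive,v0) | N0.N0=(alive,v0) N0.N1=(alive,v1) N0.N2=(alive,v0)
Op 4: N1 marks N0=alive -> (alive,v1)
Op 5: gossip N2<->N1 -> N2.N0=(alive,v1) N2.N1=(alive,v1) N2.N2=(alive,v1) | N1.N0=(alive,v1) N1.N1=(alive,v1) N1.N2=(alive,v1)
Op 6: gossip N0<->N1 -> N0.N0=(alive,v1) N0.N1=(alive,v1) N0.N2=(alive,v1) | N1.N0=(alive,v1) N1.N1=(alive,v1) N1.N2=(alive,v1)
Op 7: gossip N2<->N0 -> N2.N0=(alive,v1) N2.N1=(alive,v1) N2.N2=(alive,v1) | N0.N0=(alive,v1) N0.N1=(alive,v1) N0.N2=(alive,v1)
Op 8: N0 marks N0=alive -> (alive,v2)
Op 9: N2 marks N1=dead -> (dead,v2)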